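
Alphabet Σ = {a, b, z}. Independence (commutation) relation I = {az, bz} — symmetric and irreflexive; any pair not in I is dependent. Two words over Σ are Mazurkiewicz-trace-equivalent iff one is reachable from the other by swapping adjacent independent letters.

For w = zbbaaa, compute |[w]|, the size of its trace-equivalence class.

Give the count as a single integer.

0(z) covers ∅
1(b) covers ∅
2(b) covers 1:b
3(a) covers 2:b
4(a) covers 3:a
5(a) covers 4:a
floor of heap: 0:z, 1:b
completions by unplaced set U, small U first (add the entries for U minus each lowest piece of U):
  |U|=1: {0}:1  {5}:1
  |U|=2: {0,5}:2  {4,5}:1
  |U|=3: {0,4,5}:3  {3,4,5}:1
  |U|=4: {0,3,4,5}:4  {2,3,4,5}:1
  start at 0(z): 1
  start at 1(b): 5
sum over floor = 6

6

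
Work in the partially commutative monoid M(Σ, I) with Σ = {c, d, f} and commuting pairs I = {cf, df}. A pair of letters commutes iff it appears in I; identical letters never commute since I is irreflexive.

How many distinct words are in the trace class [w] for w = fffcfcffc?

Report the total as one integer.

84

0(f) covers ∅
1(f) covers 0:f
2(f) covers 1:f
3(c) covers ∅
4(f) covers 2:f
5(c) covers 3:c
6(f) covers 4:f
7(f) covers 6:f
8(c) covers 5:c
floor of heap: 0:f, 3:c
completions by unplaced set U, small U first (add the entries for U minus each lowest piece of U):
  |U|=1: {7}:1  {8}:1
  |U|=2: {5,8}:1  {6,7}:1  {7,8}:2
  |U|=3: {3,5,8}:1  {4,6,7}:1  {5,7,8}:3  {6,7,8}:3
  |U|=4: {2,4,6,7}:1  {3,5,7,8}:4  {4,6,7,8}:4  {5,6,7,8}:6
  |U|=5: {1,2,4,6,7}:1  {2,4,6,7,8}:5  {3,5,6,7,8}:10  {4,5,6,7,8}:10
  |U|=6: {0,1,2,4,6,7}:1  {1,2,4,6,7,8}:6  {2,4,5,6,7,8}:15  {3,4,5,6,7,8}:20
  |U|=7: {0,1,2,4,6,7,8}:7  {1,2,4,5,6,7,8}:21  {2,3,4,5,6,7,8}:35
  start at 0(f): 56
  start at 3(c): 28
sum over floor = 84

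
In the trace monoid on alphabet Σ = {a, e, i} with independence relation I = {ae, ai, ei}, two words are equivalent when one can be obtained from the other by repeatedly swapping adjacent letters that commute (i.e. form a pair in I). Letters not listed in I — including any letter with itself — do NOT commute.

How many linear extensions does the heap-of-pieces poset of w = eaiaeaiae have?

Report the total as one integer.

piece 0:e — minimal
piece 1:a — minimal
piece 2:i — minimal
piece 3:a rests on {1:a}
piece 4:e rests on {0:e}
piece 5:a rests on {3:a}
piece 6:i rests on {2:i}
piece 7:a rests on {5:a}
piece 8:e rests on {4:e}
minimal pieces: {0:e, 1:a, 2:i}
ways to finish when only these pieces remain (= sum over removing one remaining piece with nothing left below it):
  1 left: {6}→1  {7}→1  {8}→1
  2 left: {2,6}→1  {4,8}→1  {5,7}→1  {6,7}→2  {6,8}→2  {7,8}→2
  3 left: {0,4,8}→1  {2,6,7}→3  {2,6,8}→3  {3,5,7}→1  {4,6,8}→3  {4,7,8}→3  {5,6,7}→3  {5,7,8}→3  {6,7,8}→6
  4 left: {0,4,6,8}→4  {0,4,7,8}→4  {1,3,5,7}→1  {2,4,6,8}→6  {2,5,6,7}→6  {2,6,7,8}→12  {3,5,6,7}→4  {3,5,7,8}→4  {4,5,7,8}→6  {4,6,7,8}→12  {5,6,7,8}→12
  5 left: {0,2,4,6,8}→10  {0,4,5,7,8}→10  {0,4,6,7,8}→20  {1,3,5,6,7}→5  {1,3,5,7,8}→5  {2,3,5,6,7}→10  {2,4,6,7,8}→30  {2,5,6,7,8}→30  {3,4,5,7,8}→10  {3,5,6,7,8}→20  {4,5,6,7,8}→30
  6 left: {0,2,4,6,7,8}→60  {0,3,4,5,7,8}→20  {0,4,5,6,7,8}→60  {1,2,3,5,6,7}→15  {1,3,4,5,7,8}→15  {1,3,5,6,7,8}→30  {2,3,5,6,7,8}→60  {2,4,5,6,7,8}→90  {3,4,5,6,7,8}→60
  7 left: {0,1,3,4,5,7,8}→35  {0,2,4,5,6,7,8}→210  {0,3,4,5,6,7,8}→140  {1,2,3,5,6,7,8}→105  {1,3,4,5,6,7,8}→105  {2,3,4,5,6,7,8}→210
  placing 0:e first → 420 extensions
  placing 1:a first → 560 extensions
  placing 2:i first → 280 extensions
total linear extensions = 1260

1260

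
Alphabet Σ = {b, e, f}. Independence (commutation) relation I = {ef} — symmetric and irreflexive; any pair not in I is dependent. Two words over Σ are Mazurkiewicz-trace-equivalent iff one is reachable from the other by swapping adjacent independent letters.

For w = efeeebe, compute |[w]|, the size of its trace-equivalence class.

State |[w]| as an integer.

0(e) covers ∅
1(f) covers ∅
2(e) covers 0:e
3(e) covers 2:e
4(e) covers 3:e
5(b) covers 1:f, 4:e
6(e) covers 5:b
floor of heap: 0:e, 1:f
completions by unplaced set U, small U first (add the entries for U minus each lowest piece of U):
  |U|=1: {6}:1
  |U|=2: {5,6}:1
  |U|=3: {1,5,6}:1  {4,5,6}:1
  |U|=4: {1,4,5,6}:2  {3,4,5,6}:1
  |U|=5: {1,3,4,5,6}:3  {2,3,4,5,6}:1
  start at 0(e): 4
  start at 1(f): 1
sum over floor = 5

5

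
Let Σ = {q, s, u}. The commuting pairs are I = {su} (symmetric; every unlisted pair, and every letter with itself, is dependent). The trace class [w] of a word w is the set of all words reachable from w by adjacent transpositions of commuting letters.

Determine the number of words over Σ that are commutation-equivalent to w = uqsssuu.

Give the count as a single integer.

10

drop 0:u onto floor
drop 1:q onto {0:u}
drop 2:s onto {1:q}
drop 3:s onto {2:s}
drop 4:s onto {3:s}
drop 5:u onto {1:q}
drop 6:u onto {5:u}
ground layer = {0:u}
drop-orders for the pieces not yet dropped (sum over which currently-grounded one goes next):
  1 to go: {4} 1  {6} 1
  2 to go: {3,4} 1  {4,6} 2  {5,6} 1
  3 to go: {2,3,4} 1  {3,4,6} 3  {4,5,6} 3
  4 to go: {2,3,4,6} 4  {3,4,5,6} 6
  5 to go: {2,3,4,5,6} 10
  if 0:u drops first: 10 orders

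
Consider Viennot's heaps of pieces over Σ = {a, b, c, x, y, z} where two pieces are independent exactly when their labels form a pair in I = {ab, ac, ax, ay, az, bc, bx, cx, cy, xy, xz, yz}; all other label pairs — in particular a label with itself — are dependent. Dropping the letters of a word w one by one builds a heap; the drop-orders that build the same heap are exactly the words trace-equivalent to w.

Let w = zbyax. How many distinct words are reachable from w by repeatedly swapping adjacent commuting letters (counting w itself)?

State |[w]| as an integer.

drop 0:z onto floor
drop 1:b onto {0:z}
drop 2:y onto {1:b}
drop 3:a onto floor
drop 4:x onto floor
ground layer = {0:z, 3:a, 4:x}
drop-orders for the pieces not yet dropped (sum over which currently-grounded one goes next):
  1 to go: {2} 1  {3} 1  {4} 1
  2 to go: {1,2} 1  {2,3} 2  {2,4} 2  {3,4} 2
  3 to go: {0,1,2} 1  {1,2,3} 3  {1,2,4} 3  {2,3,4} 6
  if 0:z drops first: 12 orders
  if 3:a drops first: 4 orders
  if 4:x drops first: 4 orders
heap linearizations: 20

20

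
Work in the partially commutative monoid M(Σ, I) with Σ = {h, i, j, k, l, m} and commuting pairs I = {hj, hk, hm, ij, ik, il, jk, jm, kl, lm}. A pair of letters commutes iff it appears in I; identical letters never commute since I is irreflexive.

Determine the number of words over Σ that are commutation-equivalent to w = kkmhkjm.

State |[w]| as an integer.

0(k) covers ∅
1(k) covers 0:k
2(m) covers 1:k
3(h) covers ∅
4(k) covers 2:m
5(j) covers ∅
6(m) covers 4:k
floor of heap: 0:k, 3:h, 5:j
completions by unplaced set U, small U first (add the entries for U minus each lowest piece of U):
  |U|=1: {3}:1  {5}:1  {6}:1
  |U|=2: {3,5}:2  {3,6}:2  {4,6}:1  {5,6}:2
  |U|=3: {2,4,6}:1  {3,4,6}:3  {3,5,6}:6  {4,5,6}:3
  |U|=4: {1,2,4,6}:1  {2,3,4,6}:4  {2,4,5,6}:4  {3,4,5,6}:12
  |U|=5: {0,1,2,4,6}:1  {1,2,3,4,6}:5  {1,2,4,5,6}:5  {2,3,4,5,6}:20
  start at 0(k): 30
  start at 3(h): 6
  start at 5(j): 6
sum over floor = 42

42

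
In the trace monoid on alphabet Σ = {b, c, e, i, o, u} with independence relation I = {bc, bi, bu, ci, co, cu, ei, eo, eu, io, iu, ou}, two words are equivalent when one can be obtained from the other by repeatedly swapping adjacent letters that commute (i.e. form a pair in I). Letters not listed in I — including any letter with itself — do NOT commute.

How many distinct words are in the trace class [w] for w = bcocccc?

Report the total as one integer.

21

drop 0:b onto floor
drop 1:c onto floor
drop 2:o onto {0:b}
drop 3:c onto {1:c}
drop 4:c onto {3:c}
drop 5:c onto {4:c}
drop 6:c onto {5:c}
ground layer = {0:b, 1:c}
drop-orders for the pieces not yet dropped (sum over which currently-grounded one goes next):
  1 to go: {2} 1  {6} 1
  2 to go: {0,2} 1  {2,6} 2  {5,6} 1
  3 to go: {0,2,6} 3  {2,5,6} 3  {4,5,6} 1
  4 to go: {0,2,5,6} 6  {2,4,5,6} 4  {3,4,5,6} 1
  5 to go: {0,2,4,5,6} 10  {1,3,4,5,6} 1  {2,3,4,5,6} 5
  if 0:b drops first: 6 orders
  if 1:c drops first: 15 orders
heap linearizations: 21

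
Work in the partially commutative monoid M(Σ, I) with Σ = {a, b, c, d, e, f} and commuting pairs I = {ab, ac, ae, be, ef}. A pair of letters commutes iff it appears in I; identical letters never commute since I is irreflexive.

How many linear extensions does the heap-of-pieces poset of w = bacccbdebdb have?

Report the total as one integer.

12

0(b) covers ∅
1(a) covers ∅
2(c) covers 0:b
3(c) covers 2:c
4(c) covers 3:c
5(b) covers 4:c
6(d) covers 1:a, 5:b
7(e) covers 6:d
8(b) covers 6:d
9(d) covers 7:e, 8:b
10(b) covers 9:d
floor of heap: 0:b, 1:a
completions by unplaced set U, small U first (add the entries for U minus each lowest piece of U):
  |U|=1: {10}:1
  |U|=2: {9,10}:1
  |U|=3: {7,9,10}:1  {8,9,10}:1
  |U|=4: {7,8,9,10}:2
  |U|=5: {6,7,8,9,10}:2
  |U|=6: {1,6,7,8,9,10}:2  {5,6,7,8,9,10}:2
  |U|=7: {1,5,6,7,8,9,10}:4  {4,5,6,7,8,9,10}:2
  |U|=8: {1,4,5,6,7,8,9,10}:6  {3,4,5,6,7,8,9,10}:2
  |U|=9: {1,3,4,5,6,7,8,9,10}:8  {2,3,4,5,6,7,8,9,10}:2
  start at 0(b): 10
  start at 1(a): 2
sum over floor = 12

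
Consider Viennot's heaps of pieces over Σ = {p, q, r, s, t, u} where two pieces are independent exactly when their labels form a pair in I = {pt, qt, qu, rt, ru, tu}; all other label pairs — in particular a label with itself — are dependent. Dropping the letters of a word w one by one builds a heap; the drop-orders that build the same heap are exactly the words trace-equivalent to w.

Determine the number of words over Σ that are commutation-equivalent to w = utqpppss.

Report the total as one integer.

12

#0=u has no predecessor
#1=t has no predecessor
#2=q has no predecessor
#3=p depends on [0:u, 2:q]
#4=p depends on [3:p]
#5=p depends on [4:p]
#6=s depends on [1:t, 5:p]
#7=s depends on [6:s]
sources: [0:u, 1:t, 2:q]
N(rest) = Σ N(rest − s) over sources s of rest; N(one piece) = 1:
  size 1 → [7]=1
  size 2 → [6,7]=1
  size 3 → [1,6,7]=1  [5,6,7]=1
  size 4 → [1,5,6,7]=2  [4,5,6,7]=1
  size 5 → [1,4,5,6,7]=3  [3,4,5,6,7]=1
  size 6 → [0,3,4,5,6,7]=1  [1,3,4,5,6,7]=4  [2,3,4,5,6,7]=1
  first=0(u) contributes 5
  first=1(t) contributes 2
  first=2(q) contributes 5
|[w]| = 12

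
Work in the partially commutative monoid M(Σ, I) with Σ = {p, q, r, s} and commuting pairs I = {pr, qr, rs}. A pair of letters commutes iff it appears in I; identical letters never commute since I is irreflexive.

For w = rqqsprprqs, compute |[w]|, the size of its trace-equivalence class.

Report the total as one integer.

120

drop 0:r onto floor
drop 1:q onto floor
drop 2:q onto {1:q}
drop 3:s onto {2:q}
drop 4:p onto {3:s}
drop 5:r onto {0:r}
drop 6:p onto {4:p}
drop 7:r onto {5:r}
drop 8:q onto {6:p}
drop 9:s onto {8:q}
ground layer = {0:r, 1:q}
drop-orders for the pieces not yet dropped (sum over which currently-grounded one goes next):
  1 to go: {7} 1  {9} 1
  2 to go: {5,7} 1  {7,9} 2  {8,9} 1
  3 to go: {0,5,7} 1  {5,7,9} 3  {6,8,9} 1  {7,8,9} 3
  4 to go: {0,5,7,9} 4  {4,6,8,9} 1  {5,7,8,9} 6  {6,7,8,9} 4
  5 to go: {0,5,7,8,9} 10  {3,4,6,8,9} 1  {4,6,7,8,9} 5  {5,6,7,8,9} 10
  6 to go: {0,5,6,7,8,9} 20  {2,3,4,6,8,9} 1  {3,4,6,7,8,9} 6  {4,5,6,7,8,9} 15
  7 to go: {0,4,5,6,7,8,9} 35  {1,2,3,4,6,8,9} 1  {2,3,4,6,7,8,9} 7  {3,4,5,6,7,8,9} 21
  8 to go: {0,3,4,5,6,7,8,9} 56  {1,2,3,4,6,7,8,9} 8  {2,3,4,5,6,7,8,9} 28
  if 0:r drops first: 36 orders
  if 1:q drops first: 84 orders
heap linearizations: 120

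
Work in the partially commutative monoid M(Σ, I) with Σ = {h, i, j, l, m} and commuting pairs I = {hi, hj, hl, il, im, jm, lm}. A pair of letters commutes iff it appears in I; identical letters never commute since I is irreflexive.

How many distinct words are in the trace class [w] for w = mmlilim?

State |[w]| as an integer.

210

drop 0:m onto floor
drop 1:m onto {0:m}
drop 2:l onto floor
drop 3:i onto floor
drop 4:l onto {2:l}
drop 5:i onto {3:i}
drop 6:m onto {1:m}
ground layer = {0:m, 2:l, 3:i}
drop-orders for the pieces not yet dropped (sum over which currently-grounded one goes next):
  1 to go: {4} 1  {5} 1  {6} 1
  2 to go: {1,6} 1  {2,4} 1  {3,5} 1  {4,5} 2  {4,6} 2  {5,6} 2
  3 to go: {0,1,6} 1  {1,4,6} 3  {1,5,6} 3  {2,4,5} 3  {2,4,6} 3  {3,4,5} 3  {3,5,6} 3  {4,5,6} 6
  4 to go: {0,1,4,6} 4  {0,1,5,6} 4  {1,2,4,6} 6  {1,3,5,6} 6  {1,4,5,6} 12  {2,3,4,5} 6  {2,4,5,6} 12  {3,4,5,6} 12
  5 to go: {0,1,2,4,6} 10  {0,1,3,5,6} 10  {0,1,4,5,6} 20  {1,2,4,5,6} 30  {1,3,4,5,6} 30  {2,3,4,5,6} 30
  if 0:m drops first: 90 orders
  if 2:l drops first: 60 orders
  if 3:i drops first: 60 orders
heap linearizations: 210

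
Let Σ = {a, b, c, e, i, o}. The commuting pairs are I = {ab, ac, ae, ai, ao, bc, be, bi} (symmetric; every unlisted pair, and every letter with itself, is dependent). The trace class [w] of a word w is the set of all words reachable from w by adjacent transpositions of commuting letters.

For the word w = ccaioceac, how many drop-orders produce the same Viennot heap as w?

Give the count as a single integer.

36

piece 0:c — minimal
piece 1:c rests on {0:c}
piece 2:a — minimal
piece 3:i rests on {1:c}
piece 4:o rests on {3:i}
piece 5:c rests on {4:o}
piece 6:e rests on {5:c}
piece 7:a rests on {2:a}
piece 8:c rests on {6:e}
minimal pieces: {0:c, 2:a}
ways to finish when only these pieces remain (= sum over removing one remaining piece with nothing left below it):
  1 left: {7}→1  {8}→1
  2 left: {2,7}→1  {6,8}→1  {7,8}→2
  3 left: {2,7,8}→3  {5,6,8}→1  {6,7,8}→3
  4 left: {2,6,7,8}→6  {4,5,6,8}→1  {5,6,7,8}→4
  5 left: {2,5,6,7,8}→10  {3,4,5,6,8}→1  {4,5,6,7,8}→5
  6 left: {1,3,4,5,6,8}→1  {2,4,5,6,7,8}→15  {3,4,5,6,7,8}→6
  7 left: {0,1,3,4,5,6,8}→1  {1,3,4,5,6,7,8}→7  {2,3,4,5,6,7,8}→21
  placing 0:c first → 28 extensions
  placing 2:a first → 8 extensions
total linear extensions = 36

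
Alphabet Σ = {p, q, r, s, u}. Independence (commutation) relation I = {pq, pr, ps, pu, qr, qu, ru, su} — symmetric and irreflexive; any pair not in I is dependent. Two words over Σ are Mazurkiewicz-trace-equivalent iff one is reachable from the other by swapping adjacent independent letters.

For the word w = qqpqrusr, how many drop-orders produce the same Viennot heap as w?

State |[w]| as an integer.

224

piece 0:q — minimal
piece 1:q rests on {0:q}
piece 2:p — minimal
piece 3:q rests on {1:q}
piece 4:r — minimal
piece 5:u — minimal
piece 6:s rests on {3:q, 4:r}
piece 7:r rests on {6:s}
minimal pieces: {0:q, 2:p, 4:r, 5:u}
ways to finish when only these pieces remain (= sum over removing one remaining piece with nothing left below it):
  1 left: {2}→1  {5}→1  {7}→1
  2 left: {2,5}→2  {2,7}→2  {5,7}→2  {6,7}→1
  3 left: {2,5,7}→6  {2,6,7}→3  {3,6,7}→1  {4,6,7}→1  {5,6,7}→3
  4 left: {1,3,6,7}→1  {2,3,6,7}→4  {2,4,6,7}→4  {2,5,6,7}→12  {3,4,6,7}→2  {3,5,6,7}→4  {4,5,6,7}→4
  5 left: {0,1,3,6,7}→1  {1,2,3,6,7}→5  {1,3,4,6,7}→3  {1,3,5,6,7}→5  {2,3,4,6,7}→10  {2,3,5,6,7}→20  {2,4,5,6,7}→20  {3,4,5,6,7}→10
  6 left: {0,1,2,3,6,7}→6  {0,1,3,4,6,7}→4  {0,1,3,5,6,7}→6  {1,2,3,4,6,7}→18  {1,2,3,5,6,7}→30  {1,3,4,5,6,7}→18  {2,3,4,5,6,7}→60
  placing 0:q first → 126 extensions
  placing 2:p first → 28 extensions
  placing 4:r first → 42 extensions
  placing 5:u first → 28 extensions
total linear extensions = 224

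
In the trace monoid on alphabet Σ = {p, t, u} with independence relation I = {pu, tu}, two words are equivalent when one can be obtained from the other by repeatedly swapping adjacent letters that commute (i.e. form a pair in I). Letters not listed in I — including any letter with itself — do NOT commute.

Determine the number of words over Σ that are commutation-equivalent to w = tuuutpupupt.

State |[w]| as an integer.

#0=t has no predecessor
#1=u has no predecessor
#2=u depends on [1:u]
#3=u depends on [2:u]
#4=t depends on [0:t]
#5=p depends on [4:t]
#6=u depends on [3:u]
#7=p depends on [5:p]
#8=u depends on [6:u]
#9=p depends on [7:p]
#10=t depends on [9:p]
sources: [0:t, 1:u]
N(rest) = Σ N(rest − s) over sources s of rest; N(one piece) = 1:
  size 1 → [8]=1  [10]=1
  size 2 → [6,8]=1  [8,10]=2  [9,10]=1
  size 3 → [3,6,8]=1  [6,8,10]=3  [7,9,10]=1  [8,9,10]=3
  size 4 → [2,3,6,8]=1  [3,6,8,10]=4  [5,7,9,10]=1  [6,8,9,10]=6  [7,8,9,10]=4
  size 5 → [1,2,3,6,8]=1  [2,3,6,8,10]=5  [3,6,8,9,10]=10  [4,5,7,9,10]=1  [5,7,8,9,10]=5  [6,7,8,9,10]=10
  size 6 → [0,4,5,7,9,10]=1  [1,2,3,6,8,10]=6  [2,3,6,8,9,10]=15  [3,6,7,8,9,10]=20  [4,5,7,8,9,10]=6  [5,6,7,8,9,10]=15
  size 7 → [0,4,5,7,8,9,10]=7  [1,2,3,6,8,9,10]=21  [2,3,6,7,8,9,10]=35  [3,5,6,7,8,9,10]=35  [4,5,6,7,8,9,10]=21
  size 8 → [0,4,5,6,7,8,9,10]=28  [1,2,3,6,7,8,9,10]=56  [2,3,5,6,7,8,9,10]=70  [3,4,5,6,7,8,9,10]=56
  size 9 → [0,3,4,5,6,7,8,9,10]=84  [1,2,3,5,6,7,8,9,10]=126  [2,3,4,5,6,7,8,9,10]=126
  first=0(t) contributes 252
  first=1(u) contributes 210
|[w]| = 462

462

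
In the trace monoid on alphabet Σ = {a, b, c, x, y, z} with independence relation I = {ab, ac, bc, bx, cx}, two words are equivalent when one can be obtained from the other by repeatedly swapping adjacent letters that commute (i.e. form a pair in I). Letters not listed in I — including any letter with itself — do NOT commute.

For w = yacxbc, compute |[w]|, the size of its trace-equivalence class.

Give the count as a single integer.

30

drop 0:y onto floor
drop 1:a onto {0:y}
drop 2:c onto {0:y}
drop 3:x onto {1:a}
drop 4:b onto {0:y}
drop 5:c onto {2:c}
ground layer = {0:y}
drop-orders for the pieces not yet dropped (sum over which currently-grounded one goes next):
  1 to go: {3} 1  {4} 1  {5} 1
  2 to go: {1,3} 1  {2,5} 1  {3,4} 2  {3,5} 2  {4,5} 2
  3 to go: {1,3,4} 3  {1,3,5} 3  {2,3,5} 3  {2,4,5} 3  {3,4,5} 6
  4 to go: {1,2,3,5} 6  {1,3,4,5} 12  {2,3,4,5} 12
  if 0:y drops first: 30 orders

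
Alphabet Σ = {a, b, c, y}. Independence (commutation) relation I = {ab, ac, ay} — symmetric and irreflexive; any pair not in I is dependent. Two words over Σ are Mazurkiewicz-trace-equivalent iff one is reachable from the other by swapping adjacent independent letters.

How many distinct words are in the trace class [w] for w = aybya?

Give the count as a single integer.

10

#0=a has no predecessor
#1=y has no predecessor
#2=b depends on [1:y]
#3=y depends on [2:b]
#4=a depends on [0:a]
sources: [0:a, 1:y]
N(rest) = Σ N(rest − s) over sources s of rest; N(one piece) = 1:
  size 1 → [3]=1  [4]=1
  size 2 → [0,4]=1  [2,3]=1  [3,4]=2
  size 3 → [0,3,4]=3  [1,2,3]=1  [2,3,4]=3
  first=0(a) contributes 4
  first=1(y) contributes 6
|[w]| = 10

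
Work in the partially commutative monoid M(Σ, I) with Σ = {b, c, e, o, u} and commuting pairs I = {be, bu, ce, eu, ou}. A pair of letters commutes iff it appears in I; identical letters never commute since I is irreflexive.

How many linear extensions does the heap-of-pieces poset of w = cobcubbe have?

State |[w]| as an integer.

#0=c has no predecessor
#1=o depends on [0:c]
#2=b depends on [1:o]
#3=c depends on [2:b]
#4=u depends on [3:c]
#5=b depends on [3:c]
#6=b depends on [5:b]
#7=e depends on [1:o]
sources: [0:c]
N(rest) = Σ N(rest − s) over sources s of rest; N(one piece) = 1:
  size 1 → [4]=1  [6]=1  [7]=1
  size 2 → [4,6]=2  [4,7]=2  [5,6]=1  [6,7]=2
  size 3 → [4,5,6]=3  [4,6,7]=6  [5,6,7]=3
  size 4 → [3,4,5,6]=3  [4,5,6,7]=12
  size 5 → [2,3,4,5,6]=3  [3,4,5,6,7]=15
  size 6 → [2,3,4,5,6,7]=18
  first=0(c) contributes 18

18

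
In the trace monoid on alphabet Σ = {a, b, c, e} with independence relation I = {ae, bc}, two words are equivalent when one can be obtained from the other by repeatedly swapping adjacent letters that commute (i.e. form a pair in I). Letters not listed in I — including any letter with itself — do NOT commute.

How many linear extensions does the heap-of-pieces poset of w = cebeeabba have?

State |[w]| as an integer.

3

drop 0:c onto floor
drop 1:e onto {0:c}
drop 2:b onto {1:e}
drop 3:e onto {2:b}
drop 4:e onto {3:e}
drop 5:a onto {2:b}
drop 6:b onto {4:e, 5:a}
drop 7:b onto {6:b}
drop 8:a onto {7:b}
ground layer = {0:c}
drop-orders for the pieces not yet dropped (sum over which currently-grounded one goes next):
  1 to go: {8} 1
  2 to go: {7,8} 1
  3 to go: {6,7,8} 1
  4 to go: {4,6,7,8} 1  {5,6,7,8} 1
  5 to go: {3,4,6,7,8} 1  {4,5,6,7,8} 2
  6 to go: {3,4,5,6,7,8} 3
  7 to go: {2,3,4,5,6,7,8} 3
  if 0:c drops first: 3 orders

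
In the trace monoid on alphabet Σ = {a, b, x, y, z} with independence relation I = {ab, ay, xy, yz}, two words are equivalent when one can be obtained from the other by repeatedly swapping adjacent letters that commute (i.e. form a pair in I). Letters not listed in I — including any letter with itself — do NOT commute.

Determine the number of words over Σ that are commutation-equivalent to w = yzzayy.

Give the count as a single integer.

20

drop 0:y onto floor
drop 1:z onto floor
drop 2:z onto {1:z}
drop 3:a onto {2:z}
drop 4:y onto {0:y}
drop 5:y onto {4:y}
ground layer = {0:y, 1:z}
drop-orders for the pieces not yet dropped (sum over which currently-grounded one goes next):
  1 to go: {3} 1  {5} 1
  2 to go: {2,3} 1  {3,5} 2  {4,5} 1
  3 to go: {0,4,5} 1  {1,2,3} 1  {2,3,5} 3  {3,4,5} 3
  4 to go: {0,3,4,5} 4  {1,2,3,5} 4  {2,3,4,5} 6
  if 0:y drops first: 10 orders
  if 1:z drops first: 10 orders
heap linearizations: 20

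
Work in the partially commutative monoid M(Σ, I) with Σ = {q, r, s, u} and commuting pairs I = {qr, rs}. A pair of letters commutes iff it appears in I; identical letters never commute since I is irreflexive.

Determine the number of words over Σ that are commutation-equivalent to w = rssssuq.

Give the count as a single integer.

piece 0:r — minimal
piece 1:s — minimal
piece 2:s rests on {1:s}
piece 3:s rests on {2:s}
piece 4:s rests on {3:s}
piece 5:u rests on {0:r, 4:s}
piece 6:q rests on {5:u}
minimal pieces: {0:r, 1:s}
ways to finish when only these pieces remain (= sum over removing one remaining piece with nothing left below it):
  1 left: {6}→1
  2 left: {5,6}→1
  3 left: {0,5,6}→1  {4,5,6}→1
  4 left: {0,4,5,6}→2  {3,4,5,6}→1
  5 left: {0,3,4,5,6}→3  {2,3,4,5,6}→1
  placing 0:r first → 1 extensions
  placing 1:s first → 4 extensions
total linear extensions = 5

5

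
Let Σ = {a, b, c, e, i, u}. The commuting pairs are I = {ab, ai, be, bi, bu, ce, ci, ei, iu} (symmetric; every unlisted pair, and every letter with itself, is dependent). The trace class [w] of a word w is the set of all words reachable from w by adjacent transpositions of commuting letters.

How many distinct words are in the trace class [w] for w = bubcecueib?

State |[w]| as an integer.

#0=b has no predecessor
#1=u has no predecessor
#2=b depends on [0:b]
#3=c depends on [1:u, 2:b]
#4=e depends on [1:u]
#5=c depends on [3:c]
#6=u depends on [4:e, 5:c]
#7=e depends on [6:u]
#8=i has no predecessor
#9=b depends on [5:c]
sources: [0:b, 1:u, 8:i]
N(rest) = Σ N(rest − s) over sources s of rest; N(one piece) = 1:
  size 1 → [7]=1  [8]=1  [9]=1
  size 2 → [6,7]=1  [7,8]=2  [7,9]=2  [8,9]=2
  size 3 → [4,6,7]=1  [6,7,8]=3  [6,7,9]=3  [7,8,9]=6
  size 4 → [4,6,7,8]=4  [4,6,7,9]=4  [5,6,7,9]=3  [6,7,8,9]=12
  size 5 → [3,5,6,7,9]=3  [4,5,6,7,9]=7  [4,6,7,8,9]=20  [5,6,7,8,9]=15
  size 6 → [2,3,5,6,7,9]=3  [3,4,5,6,7,9]=10  [3,5,6,7,8,9]=18  [4,5,6,7,8,9]=42
  size 7 → [0,2,3,5,6,7,9]=3  [1,3,4,5,6,7,9]=10  [2,3,4,5,6,7,9]=13  [2,3,5,6,7,8,9]=21  [3,4,5,6,7,8,9]=70
  size 8 → [0,2,3,4,5,6,7,9]=16  [0,2,3,5,6,7,8,9]=24  [1,2,3,4,5,6,7,9]=23  [1,3,4,5,6,7,8,9]=80  [2,3,4,5,6,7,8,9]=104
  first=0(b) contributes 207
  first=1(u) contributes 144
  first=8(i) contributes 39
|[w]| = 390

390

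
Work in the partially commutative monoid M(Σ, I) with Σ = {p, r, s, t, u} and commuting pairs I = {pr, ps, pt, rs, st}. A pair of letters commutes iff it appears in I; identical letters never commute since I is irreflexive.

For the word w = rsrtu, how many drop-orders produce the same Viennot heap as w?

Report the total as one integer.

#0=r has no predecessor
#1=s has no predecessor
#2=r depends on [0:r]
#3=t depends on [2:r]
#4=u depends on [1:s, 3:t]
sources: [0:r, 1:s]
N(rest) = Σ N(rest − s) over sources s of rest; N(one piece) = 1:
  size 1 → [4]=1
  size 2 → [1,4]=1  [3,4]=1
  size 3 → [1,3,4]=2  [2,3,4]=1
  first=0(r) contributes 3
  first=1(s) contributes 1
|[w]| = 4

4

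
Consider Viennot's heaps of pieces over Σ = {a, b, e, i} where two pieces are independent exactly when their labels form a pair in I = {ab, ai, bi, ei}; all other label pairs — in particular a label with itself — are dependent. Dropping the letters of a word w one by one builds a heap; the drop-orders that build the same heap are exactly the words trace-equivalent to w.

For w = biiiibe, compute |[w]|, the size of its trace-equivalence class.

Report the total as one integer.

35

0(b) covers ∅
1(i) covers ∅
2(i) covers 1:i
3(i) covers 2:i
4(i) covers 3:i
5(b) covers 0:b
6(e) covers 5:b
floor of heap: 0:b, 1:i
completions by unplaced set U, small U first (add the entries for U minus each lowest piece of U):
  |U|=1: {4}:1  {6}:1
  |U|=2: {3,4}:1  {4,6}:2  {5,6}:1
  |U|=3: {0,5,6}:1  {2,3,4}:1  {3,4,6}:3  {4,5,6}:3
  |U|=4: {0,4,5,6}:4  {1,2,3,4}:1  {2,3,4,6}:4  {3,4,5,6}:6
  |U|=5: {0,3,4,5,6}:10  {1,2,3,4,6}:5  {2,3,4,5,6}:10
  start at 0(b): 15
  start at 1(i): 20
sum over floor = 35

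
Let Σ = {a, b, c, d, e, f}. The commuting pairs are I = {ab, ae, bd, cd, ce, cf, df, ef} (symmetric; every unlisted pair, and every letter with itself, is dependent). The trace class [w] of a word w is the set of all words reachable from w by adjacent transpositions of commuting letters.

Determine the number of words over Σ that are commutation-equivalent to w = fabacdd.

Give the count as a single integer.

12

drop 0:f onto floor
drop 1:a onto {0:f}
drop 2:b onto {0:f}
drop 3:a onto {1:a}
drop 4:c onto {2:b, 3:a}
drop 5:d onto {3:a}
drop 6:d onto {5:d}
ground layer = {0:f}
drop-orders for the pieces not yet dropped (sum over which currently-grounded one goes next):
  1 to go: {4} 1  {6} 1
  2 to go: {2,4} 1  {4,6} 2  {5,6} 1
  3 to go: {2,4,6} 3  {4,5,6} 3
  4 to go: {2,4,5,6} 6  {3,4,5,6} 3
  5 to go: {1,3,4,5,6} 3  {2,3,4,5,6} 9
  if 0:f drops first: 12 orders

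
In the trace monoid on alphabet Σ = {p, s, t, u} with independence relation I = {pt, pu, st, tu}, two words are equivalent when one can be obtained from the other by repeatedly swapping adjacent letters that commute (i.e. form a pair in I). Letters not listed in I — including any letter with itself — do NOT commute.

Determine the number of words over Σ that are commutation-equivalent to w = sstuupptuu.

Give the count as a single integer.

0(s) covers ∅
1(s) covers 0:s
2(t) covers ∅
3(u) covers 1:s
4(u) covers 3:u
5(p) covers 1:s
6(p) covers 5:p
7(t) covers 2:t
8(u) covers 4:u
9(u) covers 8:u
floor of heap: 0:s, 2:t
completions by unplaced set U, small U first (add the entries for U minus each lowest piece of U):
  |U|=1: {6}:1  {7}:1  {9}:1
  |U|=2: {2,7}:1  {5,6}:1  {6,7}:2  {6,9}:2  {7,9}:2  {8,9}:1
  |U|=3: {2,6,7}:3  {2,7,9}:3  {4,8,9}:1  {5,6,7}:3  {5,6,9}:3  {6,7,9}:6  {6,8,9}:3  {7,8,9}:3
  |U|=4: {2,5,6,7}:6  {2,6,7,9}:12  {2,7,8,9}:6  {3,4,8,9}:1  {4,6,8,9}:4  {4,7,8,9}:4  {5,6,7,9}:12  {5,6,8,9}:6  {6,7,8,9}:12
  |U|=5: {2,4,7,8,9}:10  {2,5,6,7,9}:30  {2,6,7,8,9}:30  {3,4,6,8,9}:5  {3,4,7,8,9}:5  {4,5,6,8,9}:10  {4,6,7,8,9}:20  {5,6,7,8,9}:30
  |U|=6: {2,3,4,7,8,9}:15  {2,4,6,7,8,9}:60  {2,5,6,7,8,9}:90  {3,4,5,6,8,9}:15  {3,4,6,7,8,9}:30  {4,5,6,7,8,9}:60
  |U|=7: {1,3,4,5,6,8,9}:15  {2,3,4,6,7,8,9}:105  {2,4,5,6,7,8,9}:210  {3,4,5,6,7,8,9}:105
  |U|=8: {0,1,3,4,5,6,8,9}:15  {1,3,4,5,6,7,8,9}:120  {2,3,4,5,6,7,8,9}:420
  start at 0(s): 540
  start at 2(t): 135
sum over floor = 675

675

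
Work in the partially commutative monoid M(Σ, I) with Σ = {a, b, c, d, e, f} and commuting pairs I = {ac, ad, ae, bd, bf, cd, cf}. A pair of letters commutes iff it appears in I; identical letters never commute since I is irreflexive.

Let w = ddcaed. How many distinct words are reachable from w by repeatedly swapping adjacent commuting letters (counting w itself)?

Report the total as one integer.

drop 0:d onto floor
drop 1:d onto {0:d}
drop 2:c onto floor
drop 3:a onto floor
drop 4:e onto {1:d, 2:c}
drop 5:d onto {4:e}
ground layer = {0:d, 2:c, 3:a}
drop-orders for the pieces not yet dropped (sum over which currently-grounded one goes next):
  1 to go: {3} 1  {5} 1
  2 to go: {3,5} 2  {4,5} 1
  3 to go: {1,4,5} 1  {2,4,5} 1  {3,4,5} 3
  4 to go: {0,1,4,5} 1  {1,2,4,5} 2  {1,3,4,5} 4  {2,3,4,5} 4
  if 0:d drops first: 10 orders
  if 2:c drops first: 5 orders
  if 3:a drops first: 3 orders
heap linearizations: 18

18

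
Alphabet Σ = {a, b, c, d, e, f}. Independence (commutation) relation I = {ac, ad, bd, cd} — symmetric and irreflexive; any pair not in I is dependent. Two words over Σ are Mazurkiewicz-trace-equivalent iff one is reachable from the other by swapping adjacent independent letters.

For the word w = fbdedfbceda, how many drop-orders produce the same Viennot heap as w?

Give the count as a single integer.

4

0(f) covers ∅
1(b) covers 0:f
2(d) covers 0:f
3(e) covers 1:b, 2:d
4(d) covers 3:e
5(f) covers 4:d
6(b) covers 5:f
7(c) covers 6:b
8(e) covers 7:c
9(d) covers 8:e
10(a) covers 8:e
floor of heap: 0:f
completions by unplaced set U, small U first (add the entries for U minus each lowest piece of U):
  |U|=1: {9}:1  {10}:1
  |U|=2: {9,10}:2
  |U|=3: {8,9,10}:2
  |U|=4: {7,8,9,10}:2
  |U|=5: {6,7,8,9,10}:2
  |U|=6: {5,6,7,8,9,10}:2
  |U|=7: {4,5,6,7,8,9,10}:2
  |U|=8: {3,4,5,6,7,8,9,10}:2
  |U|=9: {1,3,4,5,6,7,8,9,10}:2  {2,3,4,5,6,7,8,9,10}:2
  start at 0(f): 4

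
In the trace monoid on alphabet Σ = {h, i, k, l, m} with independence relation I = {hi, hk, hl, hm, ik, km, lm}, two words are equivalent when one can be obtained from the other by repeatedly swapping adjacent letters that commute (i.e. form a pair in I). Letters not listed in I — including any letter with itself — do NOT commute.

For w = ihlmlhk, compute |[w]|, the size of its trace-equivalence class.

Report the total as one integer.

#0=i has no predecessor
#1=h has no predecessor
#2=l depends on [0:i]
#3=m depends on [0:i]
#4=l depends on [2:l]
#5=h depends on [1:h]
#6=k depends on [4:l]
sources: [0:i, 1:h]
N(rest) = Σ N(rest − s) over sources s of rest; N(one piece) = 1:
  size 1 → [3]=1  [5]=1  [6]=1
  size 2 → [1,5]=1  [3,5]=2  [3,6]=2  [4,6]=1  [5,6]=2
  size 3 → [1,3,5]=3  [1,5,6]=3  [2,4,6]=1  [3,4,6]=3  [3,5,6]=6  [4,5,6]=3
  size 4 → [1,3,5,6]=12  [1,4,5,6]=6  [2,3,4,6]=4  [2,4,5,6]=4  [3,4,5,6]=12
  size 5 → [0,2,3,4,6]=4  [1,2,4,5,6]=10  [1,3,4,5,6]=30  [2,3,4,5,6]=20
  first=0(i) contributes 60
  first=1(h) contributes 24
|[w]| = 84

84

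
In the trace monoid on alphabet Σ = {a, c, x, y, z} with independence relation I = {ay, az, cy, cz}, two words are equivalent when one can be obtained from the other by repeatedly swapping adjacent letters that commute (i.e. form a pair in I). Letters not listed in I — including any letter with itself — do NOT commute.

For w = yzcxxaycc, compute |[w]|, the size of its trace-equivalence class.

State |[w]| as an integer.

12

#0=y has no predecessor
#1=z depends on [0:y]
#2=c has no predecessor
#3=x depends on [1:z, 2:c]
#4=x depends on [3:x]
#5=a depends on [4:x]
#6=y depends on [4:x]
#7=c depends on [5:a]
#8=c depends on [7:c]
sources: [0:y, 2:c]
N(rest) = Σ N(rest − s) over sources s of rest; N(one piece) = 1:
  size 1 → [6]=1  [8]=1
  size 2 → [6,8]=2  [7,8]=1
  size 3 → [5,7,8]=1  [6,7,8]=3
  size 4 → [5,6,7,8]=4
  size 5 → [4,5,6,7,8]=4
  size 6 → [3,4,5,6,7,8]=4
  size 7 → [1,3,4,5,6,7,8]=4  [2,3,4,5,6,7,8]=4
  first=0(y) contributes 8
  first=2(c) contributes 4
|[w]| = 12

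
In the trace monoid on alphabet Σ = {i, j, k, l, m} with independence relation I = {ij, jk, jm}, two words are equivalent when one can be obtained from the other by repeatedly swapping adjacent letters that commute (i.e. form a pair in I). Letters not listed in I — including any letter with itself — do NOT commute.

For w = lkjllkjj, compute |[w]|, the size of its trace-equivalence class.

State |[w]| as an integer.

drop 0:l onto floor
drop 1:k onto {0:l}
drop 2:j onto {0:l}
drop 3:l onto {1:k, 2:j}
drop 4:l onto {3:l}
drop 5:k onto {4:l}
drop 6:j onto {4:l}
drop 7:j onto {6:j}
ground layer = {0:l}
drop-orders for the pieces not yet dropped (sum over which currently-grounded one goes next):
  1 to go: {5} 1  {7} 1
  2 to go: {5,7} 2  {6,7} 1
  3 to go: {5,6,7} 3
  4 to go: {4,5,6,7} 3
  5 to go: {3,4,5,6,7} 3
  6 to go: {1,3,4,5,6,7} 3  {2,3,4,5,6,7} 3
  if 0:l drops first: 6 orders

6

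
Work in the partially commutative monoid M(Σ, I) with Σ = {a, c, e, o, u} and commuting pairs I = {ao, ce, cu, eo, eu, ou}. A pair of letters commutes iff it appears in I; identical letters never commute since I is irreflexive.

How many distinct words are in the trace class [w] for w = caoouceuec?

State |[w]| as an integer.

720

piece 0:c — minimal
piece 1:a rests on {0:c}
piece 2:o rests on {0:c}
piece 3:o rests on {2:o}
piece 4:u rests on {1:a}
piece 5:c rests on {1:a, 3:o}
piece 6:e rests on {1:a}
piece 7:u rests on {4:u}
piece 8:e rests on {6:e}
piece 9:c rests on {5:c}
minimal pieces: {0:c}
ways to finish when only these pieces remain (= sum over removing one remaining piece with nothing left below it):
  1 left: {7}→1  {8}→1  {9}→1
  2 left: {4,7}→1  {5,9}→1  {6,8}→1  {7,8}→2  {7,9}→2  {8,9}→2
  3 left: {3,5,9}→1  {4,7,8}→3  {4,7,9}→3  {5,7,9}→3  {5,8,9}→3  {6,7,8}→3  {6,8,9}→3  {7,8,9}→6
  4 left: {2,3,5,9}→1  {3,5,7,9}→4  {3,5,8,9}→4  {4,5,7,9}→6  {4,6,7,8}→6  {4,7,8,9}→12  {5,6,8,9}→6  {5,7,8,9}→12  {6,7,8,9}→12
  5 left: {2,3,5,7,9}→5  {2,3,5,8,9}→5  {3,4,5,7,9}→10  {3,5,6,8,9}→10  {3,5,7,8,9}→20  {4,5,7,8,9}→30  {4,6,7,8,9}→30  {5,6,7,8,9}→30
  6 left: {2,3,4,5,7,9}→15  {2,3,5,6,8,9}→15  {2,3,5,7,8,9}→30  {3,4,5,7,8,9}→60  {3,5,6,7,8,9}→60  {4,5,6,7,8,9}→90
  7 left: {1,4,5,6,7,8,9}→90  {2,3,4,5,7,8,9}→105  {2,3,5,6,7,8,9}→105  {3,4,5,6,7,8,9}→210
  8 left: {1,3,4,5,6,7,8,9}→300  {2,3,4,5,6,7,8,9}→420
  placing 0:c first → 720 extensions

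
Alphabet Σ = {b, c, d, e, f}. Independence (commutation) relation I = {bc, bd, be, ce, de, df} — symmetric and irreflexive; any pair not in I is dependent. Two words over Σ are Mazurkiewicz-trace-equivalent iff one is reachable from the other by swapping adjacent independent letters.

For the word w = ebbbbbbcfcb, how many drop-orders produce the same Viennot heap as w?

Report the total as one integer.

#0=e has no predecessor
#1=b has no predecessor
#2=b depends on [1:b]
#3=b depends on [2:b]
#4=b depends on [3:b]
#5=b depends on [4:b]
#6=b depends on [5:b]
#7=c has no predecessor
#8=f depends on [0:e, 6:b, 7:c]
#9=c depends on [8:f]
#10=b depends on [8:f]
sources: [0:e, 1:b, 7:c]
N(rest) = Σ N(rest − s) over sources s of rest; N(one piece) = 1:
  size 1 → [9]=1  [10]=1
  size 2 → [9,10]=2
  size 3 → [8,9,10]=2
  size 4 → [0,8,9,10]=2  [6,8,9,10]=2  [7,8,9,10]=2
  size 5 → [0,6,8,9,10]=4  [0,7,8,9,10]=4  [5,6,8,9,10]=2  [6,7,8,9,10]=4
  size 6 → [0,5,6,8,9,10]=6  [0,6,7,8,9,10]=12  [4,5,6,8,9,10]=2  [5,6,7,8,9,10]=6
  size 7 → [0,4,5,6,8,9,10]=8  [0,5,6,7,8,9,10]=24  [3,4,5,6,8,9,10]=2  [4,5,6,7,8,9,10]=8
  size 8 → [0,3,4,5,6,8,9,10]=10  [0,4,5,6,7,8,9,10]=40  [2,3,4,5,6,8,9,10]=2  [3,4,5,6,7,8,9,10]=10
  size 9 → [0,2,3,4,5,6,8,9,10]=12  [0,3,4,5,6,7,8,9,10]=60  [1,2,3,4,5,6,8,9,10]=2  [2,3,4,5,6,7,8,9,10]=12
  first=0(e) contributes 14
  first=1(b) contributes 84
  first=7(c) contributes 14
|[w]| = 112

112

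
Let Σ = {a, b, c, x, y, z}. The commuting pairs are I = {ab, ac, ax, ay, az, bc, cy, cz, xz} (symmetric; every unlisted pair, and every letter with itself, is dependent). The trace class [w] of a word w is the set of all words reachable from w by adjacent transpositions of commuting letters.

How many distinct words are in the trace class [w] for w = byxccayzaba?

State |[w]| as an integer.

#0=b has no predecessor
#1=y depends on [0:b]
#2=x depends on [1:y]
#3=c depends on [2:x]
#4=c depends on [3:c]
#5=a has no predecessor
#6=y depends on [2:x]
#7=z depends on [6:y]
#8=a depends on [5:a]
#9=b depends on [7:z]
#10=a depends on [8:a]
sources: [0:b, 5:a]
N(rest) = Σ N(rest − s) over sources s of rest; N(one piece) = 1:
  size 1 → [4]=1  [9]=1  [10]=1
  size 2 → [3,4]=1  [4,9]=2  [4,10]=2  [7,9]=1  [8,10]=1  [9,10]=2
  size 3 → [3,4,9]=3  [3,4,10]=3  [4,7,9]=3  [4,8,10]=3  [4,9,10]=6  [5,8,10]=1  [6,7,9]=1  [7,9,10]=3  [8,9,10]=3
  size 4 → [3,4,7,9]=6  [3,4,8,10]=6  [3,4,9,10]=12  [4,5,8,10]=4  [4,6,7,9]=4  [4,7,9,10]=12  [4,8,9,10]=12  [5,8,9,10]=4  [6,7,9,10]=4  [7,8,9,10]=6
  size 5 → [3,4,5,8,10]=10  [3,4,6,7,9]=10  [3,4,7,9,10]=30  [3,4,8,9,10]=30  [4,5,8,9,10]=20  [4,6,7,9,10]=20  [4,7,8,9,10]=30  [5,7,8,9,10]=10  [6,7,8,9,10]=10
  size 6 → [2,3,4,6,7,9]=10  [3,4,5,8,9,10]=60  [3,4,6,7,9,10]=60  [3,4,7,8,9,10]=90  [4,5,7,8,9,10]=60  [4,6,7,8,9,10]=60  [5,6,7,8,9,10]=20
  size 7 → [1,2,3,4,6,7,9]=10  [2,3,4,6,7,9,10]=70  [3,4,5,7,8,9,10]=210  [3,4,6,7,8,9,10]=210  [4,5,6,7,8,9,10]=140
  size 8 → [0,1,2,3,4,6,7,9]=10  [1,2,3,4,6,7,9,10]=80  [2,3,4,6,7,8,9,10]=280  [3,4,5,6,7,8,9,10]=560
  size 9 → [0,1,2,3,4,6,7,9,10]=90  [1,2,3,4,6,7,8,9,10]=360  [2,3,4,5,6,7,8,9,10]=840
  first=0(b) contributes 1200
  first=5(a) contributes 450
|[w]| = 1650

1650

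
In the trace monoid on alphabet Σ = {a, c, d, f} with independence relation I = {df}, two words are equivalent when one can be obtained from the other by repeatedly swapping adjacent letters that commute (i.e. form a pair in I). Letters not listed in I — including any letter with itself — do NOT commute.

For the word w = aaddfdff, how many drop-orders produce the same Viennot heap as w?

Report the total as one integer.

drop 0:a onto floor
drop 1:a onto {0:a}
drop 2:d onto {1:a}
drop 3:d onto {2:d}
drop 4:f onto {1:a}
drop 5:d onto {3:d}
drop 6:f onto {4:f}
drop 7:f onto {6:f}
ground layer = {0:a}
drop-orders for the pieces not yet dropped (sum over which currently-grounded one goes next):
  1 to go: {5} 1  {7} 1
  2 to go: {3,5} 1  {5,7} 2  {6,7} 1
  3 to go: {2,3,5} 1  {3,5,7} 3  {4,6,7} 1  {5,6,7} 3
  4 to go: {2,3,5,7} 4  {3,5,6,7} 6  {4,5,6,7} 4
  5 to go: {2,3,5,6,7} 10  {3,4,5,6,7} 10
  6 to go: {2,3,4,5,6,7} 20
  if 0:a drops first: 20 orders

20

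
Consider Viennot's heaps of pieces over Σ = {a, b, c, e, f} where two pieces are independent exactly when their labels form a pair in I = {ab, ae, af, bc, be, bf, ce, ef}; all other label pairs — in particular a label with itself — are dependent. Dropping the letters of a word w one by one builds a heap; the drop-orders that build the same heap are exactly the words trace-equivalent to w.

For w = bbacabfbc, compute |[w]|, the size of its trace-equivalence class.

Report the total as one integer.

252

0(b) covers ∅
1(b) covers 0:b
2(a) covers ∅
3(c) covers 2:a
4(a) covers 3:c
5(b) covers 1:b
6(f) covers 3:c
7(b) covers 5:b
8(c) covers 4:a, 6:f
floor of heap: 0:b, 2:a
completions by unplaced set U, small U first (add the entries for U minus each lowest piece of U):
  |U|=1: {7}:1  {8}:1
  |U|=2: {4,8}:1  {5,7}:1  {6,8}:1  {7,8}:2
  |U|=3: {1,5,7}:1  {4,6,8}:2  {4,7,8}:3  {5,7,8}:3  {6,7,8}:3
  |U|=4: {0,1,5,7}:1  {1,5,7,8}:4  {3,4,6,8}:2  {4,5,7,8}:6  {4,6,7,8}:8  {5,6,7,8}:6
  |U|=5: {0,1,5,7,8}:5  {1,4,5,7,8}:10  {1,5,6,7,8}:10  {2,3,4,6,8}:2  {3,4,6,7,8}:10  {4,5,6,7,8}:20
  |U|=6: {0,1,4,5,7,8}:15  {0,1,5,6,7,8}:15  {1,4,5,6,7,8}:40  {2,3,4,6,7,8}:12  {3,4,5,6,7,8}:30
  |U|=7: {0,1,4,5,6,7,8}:70  {1,3,4,5,6,7,8}:70  {2,3,4,5,6,7,8}:42
  start at 0(b): 112
  start at 2(a): 140
sum over floor = 252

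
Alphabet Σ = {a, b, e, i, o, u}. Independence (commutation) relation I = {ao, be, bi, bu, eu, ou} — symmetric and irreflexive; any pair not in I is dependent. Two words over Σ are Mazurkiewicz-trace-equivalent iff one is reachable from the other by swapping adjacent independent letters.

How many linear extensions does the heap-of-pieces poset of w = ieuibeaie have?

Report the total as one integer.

12

piece 0:i — minimal
piece 1:e rests on {0:i}
piece 2:u rests on {0:i}
piece 3:i rests on {1:e, 2:u}
piece 4:b — minimal
piece 5:e rests on {3:i}
piece 6:a rests on {4:b, 5:e}
piece 7:i rests on {6:a}
piece 8:e rests on {7:i}
minimal pieces: {0:i, 4:b}
ways to finish when only these pieces remain (= sum over removing one remaining piece with nothing left below it):
  1 left: {8}→1
  2 left: {7,8}→1
  3 left: {6,7,8}→1
  4 left: {4,6,7,8}→1  {5,6,7,8}→1
  5 left: {3,5,6,7,8}→1  {4,5,6,7,8}→2
  6 left: {1,3,5,6,7,8}→1  {2,3,5,6,7,8}→1  {3,4,5,6,7,8}→3
  7 left: {1,2,3,5,6,7,8}→2  {1,3,4,5,6,7,8}→4  {2,3,4,5,6,7,8}→4
  placing 0:i first → 10 extensions
  placing 4:b first → 2 extensions
total linear extensions = 12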